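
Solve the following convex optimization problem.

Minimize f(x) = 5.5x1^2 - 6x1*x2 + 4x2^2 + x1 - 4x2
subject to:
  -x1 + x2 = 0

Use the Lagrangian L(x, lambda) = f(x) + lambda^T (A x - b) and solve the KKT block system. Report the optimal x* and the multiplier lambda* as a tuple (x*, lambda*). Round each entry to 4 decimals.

Form the Lagrangian:
  L(x, lambda) = (1/2) x^T Q x + c^T x + lambda^T (A x - b)
Stationarity (grad_x L = 0): Q x + c + A^T lambda = 0.
Primal feasibility: A x = b.

This gives the KKT block system:
  [ Q   A^T ] [ x     ]   [-c ]
  [ A    0  ] [ lambda ] = [ b ]

Solving the linear system:
  x*      = (0.4286, 0.4286)
  lambda* = (3.1429)
  f(x*)   = -0.6429

x* = (0.4286, 0.4286), lambda* = (3.1429)


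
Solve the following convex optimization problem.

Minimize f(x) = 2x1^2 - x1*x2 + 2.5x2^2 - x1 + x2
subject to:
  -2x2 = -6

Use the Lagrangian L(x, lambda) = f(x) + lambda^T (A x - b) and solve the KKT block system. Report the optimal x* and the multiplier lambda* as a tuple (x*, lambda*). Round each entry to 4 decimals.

Form the Lagrangian:
  L(x, lambda) = (1/2) x^T Q x + c^T x + lambda^T (A x - b)
Stationarity (grad_x L = 0): Q x + c + A^T lambda = 0.
Primal feasibility: A x = b.

This gives the KKT block system:
  [ Q   A^T ] [ x     ]   [-c ]
  [ A    0  ] [ lambda ] = [ b ]

Solving the linear system:
  x*      = (1, 3)
  lambda* = (7.5)
  f(x*)   = 23.5

x* = (1, 3), lambda* = (7.5)


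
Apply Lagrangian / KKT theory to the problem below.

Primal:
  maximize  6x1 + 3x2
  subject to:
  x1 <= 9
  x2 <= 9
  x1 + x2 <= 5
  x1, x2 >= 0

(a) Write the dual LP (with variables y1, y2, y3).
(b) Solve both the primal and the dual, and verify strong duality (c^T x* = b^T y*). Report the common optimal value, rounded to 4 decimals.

The standard primal-dual pair for 'max c^T x s.t. A x <= b, x >= 0' is:
  Dual:  min b^T y  s.t.  A^T y >= c,  y >= 0.

So the dual LP is:
  minimize  9y1 + 9y2 + 5y3
  subject to:
    y1 + y3 >= 6
    y2 + y3 >= 3
    y1, y2, y3 >= 0

Solving the primal: x* = (5, 0).
  primal value c^T x* = 30.
Solving the dual: y* = (0, 0, 6).
  dual value b^T y* = 30.
Strong duality: c^T x* = b^T y*. Confirmed.

30


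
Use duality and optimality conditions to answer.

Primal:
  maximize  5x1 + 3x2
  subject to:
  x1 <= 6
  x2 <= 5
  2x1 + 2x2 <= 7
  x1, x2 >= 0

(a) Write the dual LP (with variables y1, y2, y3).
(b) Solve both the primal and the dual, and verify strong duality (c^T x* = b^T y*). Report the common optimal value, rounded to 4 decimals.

The standard primal-dual pair for 'max c^T x s.t. A x <= b, x >= 0' is:
  Dual:  min b^T y  s.t.  A^T y >= c,  y >= 0.

So the dual LP is:
  minimize  6y1 + 5y2 + 7y3
  subject to:
    y1 + 2y3 >= 5
    y2 + 2y3 >= 3
    y1, y2, y3 >= 0

Solving the primal: x* = (3.5, 0).
  primal value c^T x* = 17.5.
Solving the dual: y* = (0, 0, 2.5).
  dual value b^T y* = 17.5.
Strong duality: c^T x* = b^T y*. Confirmed.

17.5


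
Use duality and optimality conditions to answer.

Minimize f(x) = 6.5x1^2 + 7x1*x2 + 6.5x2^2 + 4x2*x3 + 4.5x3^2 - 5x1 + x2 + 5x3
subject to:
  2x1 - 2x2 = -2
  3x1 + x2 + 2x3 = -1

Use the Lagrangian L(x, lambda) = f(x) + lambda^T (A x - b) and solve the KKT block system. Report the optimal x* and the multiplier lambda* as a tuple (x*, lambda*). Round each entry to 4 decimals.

Form the Lagrangian:
  L(x, lambda) = (1/2) x^T Q x + c^T x + lambda^T (A x - b)
Stationarity (grad_x L = 0): Q x + c + A^T lambda = 0.
Primal feasibility: A x = b.

This gives the KKT block system:
  [ Q   A^T ] [ x     ]   [-c ]
  [ A    0  ] [ lambda ] = [ b ]

Solving the linear system:
  x*      = (-0.2, 0.8, -0.6)
  lambda* = (3.1, -1.4)
  f(x*)   = 1.8

x* = (-0.2, 0.8, -0.6), lambda* = (3.1, -1.4)


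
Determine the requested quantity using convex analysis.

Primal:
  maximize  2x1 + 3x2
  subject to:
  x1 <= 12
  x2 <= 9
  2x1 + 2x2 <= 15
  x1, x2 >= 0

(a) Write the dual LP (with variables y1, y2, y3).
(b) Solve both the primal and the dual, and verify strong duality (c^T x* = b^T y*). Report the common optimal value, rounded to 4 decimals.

The standard primal-dual pair for 'max c^T x s.t. A x <= b, x >= 0' is:
  Dual:  min b^T y  s.t.  A^T y >= c,  y >= 0.

So the dual LP is:
  minimize  12y1 + 9y2 + 15y3
  subject to:
    y1 + 2y3 >= 2
    y2 + 2y3 >= 3
    y1, y2, y3 >= 0

Solving the primal: x* = (0, 7.5).
  primal value c^T x* = 22.5.
Solving the dual: y* = (0, 0, 1.5).
  dual value b^T y* = 22.5.
Strong duality: c^T x* = b^T y*. Confirmed.

22.5


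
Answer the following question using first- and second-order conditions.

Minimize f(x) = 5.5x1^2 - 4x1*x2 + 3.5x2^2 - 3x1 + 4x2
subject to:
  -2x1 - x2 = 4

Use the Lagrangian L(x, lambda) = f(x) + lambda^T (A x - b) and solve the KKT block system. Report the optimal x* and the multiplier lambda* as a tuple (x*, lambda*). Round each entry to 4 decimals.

Form the Lagrangian:
  L(x, lambda) = (1/2) x^T Q x + c^T x + lambda^T (A x - b)
Stationarity (grad_x L = 0): Q x + c + A^T lambda = 0.
Primal feasibility: A x = b.

This gives the KKT block system:
  [ Q   A^T ] [ x     ]   [-c ]
  [ A    0  ] [ lambda ] = [ b ]

Solving the linear system:
  x*      = (-1.1091, -1.7818)
  lambda* = (-4.0364)
  f(x*)   = 6.1727

x* = (-1.1091, -1.7818), lambda* = (-4.0364)


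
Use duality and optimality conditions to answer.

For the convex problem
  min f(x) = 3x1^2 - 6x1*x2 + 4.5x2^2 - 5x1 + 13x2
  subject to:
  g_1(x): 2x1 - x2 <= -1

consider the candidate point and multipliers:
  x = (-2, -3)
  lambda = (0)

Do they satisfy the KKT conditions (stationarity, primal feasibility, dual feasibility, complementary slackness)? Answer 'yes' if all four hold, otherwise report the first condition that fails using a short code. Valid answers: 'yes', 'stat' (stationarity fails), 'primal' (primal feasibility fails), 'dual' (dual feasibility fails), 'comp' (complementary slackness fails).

Gradient of f: grad f(x) = Q x + c = (1, -2)
Constraint values g_i(x) = a_i^T x - b_i:
  g_1((-2, -3)) = 0
Stationarity residual: grad f(x) + sum_i lambda_i a_i = (1, -2)
  -> stationarity FAILS
Primal feasibility (all g_i <= 0): OK
Dual feasibility (all lambda_i >= 0): OK
Complementary slackness (lambda_i * g_i(x) = 0 for all i): OK

Verdict: the first failing condition is stationarity -> stat.

stat


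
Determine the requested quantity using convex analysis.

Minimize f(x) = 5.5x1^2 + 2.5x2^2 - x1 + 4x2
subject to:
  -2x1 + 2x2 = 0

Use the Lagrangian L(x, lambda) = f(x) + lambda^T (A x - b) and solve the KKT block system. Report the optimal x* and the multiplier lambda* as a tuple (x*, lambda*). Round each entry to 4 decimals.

Form the Lagrangian:
  L(x, lambda) = (1/2) x^T Q x + c^T x + lambda^T (A x - b)
Stationarity (grad_x L = 0): Q x + c + A^T lambda = 0.
Primal feasibility: A x = b.

This gives the KKT block system:
  [ Q   A^T ] [ x     ]   [-c ]
  [ A    0  ] [ lambda ] = [ b ]

Solving the linear system:
  x*      = (-0.1875, -0.1875)
  lambda* = (-1.5313)
  f(x*)   = -0.2812

x* = (-0.1875, -0.1875), lambda* = (-1.5313)


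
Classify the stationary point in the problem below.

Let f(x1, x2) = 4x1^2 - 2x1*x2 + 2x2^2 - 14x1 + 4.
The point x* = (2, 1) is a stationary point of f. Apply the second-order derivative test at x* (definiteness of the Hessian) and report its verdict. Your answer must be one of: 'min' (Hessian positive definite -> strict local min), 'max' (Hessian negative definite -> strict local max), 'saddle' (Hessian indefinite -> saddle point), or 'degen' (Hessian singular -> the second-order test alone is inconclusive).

Compute the Hessian H = grad^2 f:
  H = [[8, -2], [-2, 4]]
Verify stationarity: grad f(x*) = H x* + g = (0, 0).
Eigenvalues of H: 3.1716, 8.8284.
Both eigenvalues > 0, so H is positive definite -> x* is a strict local min.

min


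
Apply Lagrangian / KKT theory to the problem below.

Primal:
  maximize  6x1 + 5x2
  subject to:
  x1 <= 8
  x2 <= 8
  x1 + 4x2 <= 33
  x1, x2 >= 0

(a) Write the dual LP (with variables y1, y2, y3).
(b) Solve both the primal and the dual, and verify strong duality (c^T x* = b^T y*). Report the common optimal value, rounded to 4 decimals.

The standard primal-dual pair for 'max c^T x s.t. A x <= b, x >= 0' is:
  Dual:  min b^T y  s.t.  A^T y >= c,  y >= 0.

So the dual LP is:
  minimize  8y1 + 8y2 + 33y3
  subject to:
    y1 + y3 >= 6
    y2 + 4y3 >= 5
    y1, y2, y3 >= 0

Solving the primal: x* = (8, 6.25).
  primal value c^T x* = 79.25.
Solving the dual: y* = (4.75, 0, 1.25).
  dual value b^T y* = 79.25.
Strong duality: c^T x* = b^T y*. Confirmed.

79.25


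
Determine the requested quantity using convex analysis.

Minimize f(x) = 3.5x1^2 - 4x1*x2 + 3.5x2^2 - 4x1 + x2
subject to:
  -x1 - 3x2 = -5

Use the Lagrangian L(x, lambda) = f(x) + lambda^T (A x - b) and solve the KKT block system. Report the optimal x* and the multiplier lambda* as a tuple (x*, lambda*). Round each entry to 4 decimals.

Form the Lagrangian:
  L(x, lambda) = (1/2) x^T Q x + c^T x + lambda^T (A x - b)
Stationarity (grad_x L = 0): Q x + c + A^T lambda = 0.
Primal feasibility: A x = b.

This gives the KKT block system:
  [ Q   A^T ] [ x     ]   [-c ]
  [ A    0  ] [ lambda ] = [ b ]

Solving the linear system:
  x*      = (1.4255, 1.1915)
  lambda* = (1.2128)
  f(x*)   = 0.7766

x* = (1.4255, 1.1915), lambda* = (1.2128)


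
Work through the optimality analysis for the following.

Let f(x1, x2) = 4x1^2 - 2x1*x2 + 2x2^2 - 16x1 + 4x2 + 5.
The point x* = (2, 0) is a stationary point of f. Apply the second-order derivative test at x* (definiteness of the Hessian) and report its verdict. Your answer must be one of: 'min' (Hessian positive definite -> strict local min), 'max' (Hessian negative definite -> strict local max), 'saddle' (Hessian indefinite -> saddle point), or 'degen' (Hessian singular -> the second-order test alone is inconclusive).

Compute the Hessian H = grad^2 f:
  H = [[8, -2], [-2, 4]]
Verify stationarity: grad f(x*) = H x* + g = (0, 0).
Eigenvalues of H: 3.1716, 8.8284.
Both eigenvalues > 0, so H is positive definite -> x* is a strict local min.

min


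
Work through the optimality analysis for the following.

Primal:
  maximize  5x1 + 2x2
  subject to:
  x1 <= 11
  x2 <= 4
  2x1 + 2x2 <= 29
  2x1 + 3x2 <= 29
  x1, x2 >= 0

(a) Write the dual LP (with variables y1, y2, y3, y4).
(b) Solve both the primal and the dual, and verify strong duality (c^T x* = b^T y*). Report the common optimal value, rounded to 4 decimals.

The standard primal-dual pair for 'max c^T x s.t. A x <= b, x >= 0' is:
  Dual:  min b^T y  s.t.  A^T y >= c,  y >= 0.

So the dual LP is:
  minimize  11y1 + 4y2 + 29y3 + 29y4
  subject to:
    y1 + 2y3 + 2y4 >= 5
    y2 + 2y3 + 3y4 >= 2
    y1, y2, y3, y4 >= 0

Solving the primal: x* = (11, 2.3333).
  primal value c^T x* = 59.6667.
Solving the dual: y* = (3.6667, 0, 0, 0.6667).
  dual value b^T y* = 59.6667.
Strong duality: c^T x* = b^T y*. Confirmed.

59.6667


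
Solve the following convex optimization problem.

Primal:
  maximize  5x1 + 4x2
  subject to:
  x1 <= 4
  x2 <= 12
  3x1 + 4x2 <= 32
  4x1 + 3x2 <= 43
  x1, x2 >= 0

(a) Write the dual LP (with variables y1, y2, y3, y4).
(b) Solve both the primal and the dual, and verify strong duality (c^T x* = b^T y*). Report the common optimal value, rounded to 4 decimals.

The standard primal-dual pair for 'max c^T x s.t. A x <= b, x >= 0' is:
  Dual:  min b^T y  s.t.  A^T y >= c,  y >= 0.

So the dual LP is:
  minimize  4y1 + 12y2 + 32y3 + 43y4
  subject to:
    y1 + 3y3 + 4y4 >= 5
    y2 + 4y3 + 3y4 >= 4
    y1, y2, y3, y4 >= 0

Solving the primal: x* = (4, 5).
  primal value c^T x* = 40.
Solving the dual: y* = (2, 0, 1, 0).
  dual value b^T y* = 40.
Strong duality: c^T x* = b^T y*. Confirmed.

40


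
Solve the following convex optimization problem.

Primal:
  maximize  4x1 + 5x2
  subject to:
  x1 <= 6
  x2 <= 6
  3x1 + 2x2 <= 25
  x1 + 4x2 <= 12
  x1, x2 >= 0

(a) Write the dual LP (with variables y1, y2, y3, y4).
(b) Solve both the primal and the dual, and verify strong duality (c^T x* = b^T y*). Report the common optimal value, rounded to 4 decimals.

The standard primal-dual pair for 'max c^T x s.t. A x <= b, x >= 0' is:
  Dual:  min b^T y  s.t.  A^T y >= c,  y >= 0.

So the dual LP is:
  minimize  6y1 + 6y2 + 25y3 + 12y4
  subject to:
    y1 + 3y3 + y4 >= 4
    y2 + 2y3 + 4y4 >= 5
    y1, y2, y3, y4 >= 0

Solving the primal: x* = (6, 1.5).
  primal value c^T x* = 31.5.
Solving the dual: y* = (2.75, 0, 0, 1.25).
  dual value b^T y* = 31.5.
Strong duality: c^T x* = b^T y*. Confirmed.

31.5


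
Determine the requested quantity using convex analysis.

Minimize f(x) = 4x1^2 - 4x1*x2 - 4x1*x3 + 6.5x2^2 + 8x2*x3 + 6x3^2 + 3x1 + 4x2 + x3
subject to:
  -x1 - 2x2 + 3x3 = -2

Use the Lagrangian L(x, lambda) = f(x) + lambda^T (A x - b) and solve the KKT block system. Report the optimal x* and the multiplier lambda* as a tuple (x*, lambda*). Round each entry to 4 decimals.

Form the Lagrangian:
  L(x, lambda) = (1/2) x^T Q x + c^T x + lambda^T (A x - b)
Stationarity (grad_x L = 0): Q x + c + A^T lambda = 0.
Primal feasibility: A x = b.

This gives the KKT block system:
  [ Q   A^T ] [ x     ]   [-c ]
  [ A    0  ] [ lambda ] = [ b ]

Solving the linear system:
  x*      = (-0.4629, 0.1856, -0.6972)
  lambda* = (1.3434)
  f(x*)   = 0.6717

x* = (-0.4629, 0.1856, -0.6972), lambda* = (1.3434)


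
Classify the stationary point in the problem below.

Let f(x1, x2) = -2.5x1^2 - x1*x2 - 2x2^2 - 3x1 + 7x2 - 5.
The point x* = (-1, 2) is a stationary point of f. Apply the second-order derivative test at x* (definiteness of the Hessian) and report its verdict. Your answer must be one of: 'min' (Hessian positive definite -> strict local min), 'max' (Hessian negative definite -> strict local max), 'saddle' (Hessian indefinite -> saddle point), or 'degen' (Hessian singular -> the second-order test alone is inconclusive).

Compute the Hessian H = grad^2 f:
  H = [[-5, -1], [-1, -4]]
Verify stationarity: grad f(x*) = H x* + g = (0, 0).
Eigenvalues of H: -5.618, -3.382.
Both eigenvalues < 0, so H is negative definite -> x* is a strict local max.

max


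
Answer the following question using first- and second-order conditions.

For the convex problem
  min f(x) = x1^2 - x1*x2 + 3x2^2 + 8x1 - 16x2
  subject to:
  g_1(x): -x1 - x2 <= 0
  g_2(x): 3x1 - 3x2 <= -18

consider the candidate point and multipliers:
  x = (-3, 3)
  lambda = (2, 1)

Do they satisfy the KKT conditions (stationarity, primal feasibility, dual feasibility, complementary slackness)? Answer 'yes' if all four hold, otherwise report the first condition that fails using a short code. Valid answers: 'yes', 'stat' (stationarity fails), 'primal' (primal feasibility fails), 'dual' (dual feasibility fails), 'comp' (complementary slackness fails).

Gradient of f: grad f(x) = Q x + c = (-1, 5)
Constraint values g_i(x) = a_i^T x - b_i:
  g_1((-3, 3)) = 0
  g_2((-3, 3)) = 0
Stationarity residual: grad f(x) + sum_i lambda_i a_i = (0, 0)
  -> stationarity OK
Primal feasibility (all g_i <= 0): OK
Dual feasibility (all lambda_i >= 0): OK
Complementary slackness (lambda_i * g_i(x) = 0 for all i): OK

Verdict: yes, KKT holds.

yes


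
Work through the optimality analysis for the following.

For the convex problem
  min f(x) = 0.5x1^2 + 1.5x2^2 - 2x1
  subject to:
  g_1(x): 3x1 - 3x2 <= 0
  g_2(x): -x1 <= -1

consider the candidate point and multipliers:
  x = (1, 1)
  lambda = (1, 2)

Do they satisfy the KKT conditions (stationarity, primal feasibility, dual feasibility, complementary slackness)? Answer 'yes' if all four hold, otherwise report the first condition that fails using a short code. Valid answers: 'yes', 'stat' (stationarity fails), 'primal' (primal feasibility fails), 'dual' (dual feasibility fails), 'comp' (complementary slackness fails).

Gradient of f: grad f(x) = Q x + c = (-1, 3)
Constraint values g_i(x) = a_i^T x - b_i:
  g_1((1, 1)) = 0
  g_2((1, 1)) = 0
Stationarity residual: grad f(x) + sum_i lambda_i a_i = (0, 0)
  -> stationarity OK
Primal feasibility (all g_i <= 0): OK
Dual feasibility (all lambda_i >= 0): OK
Complementary slackness (lambda_i * g_i(x) = 0 for all i): OK

Verdict: yes, KKT holds.

yes


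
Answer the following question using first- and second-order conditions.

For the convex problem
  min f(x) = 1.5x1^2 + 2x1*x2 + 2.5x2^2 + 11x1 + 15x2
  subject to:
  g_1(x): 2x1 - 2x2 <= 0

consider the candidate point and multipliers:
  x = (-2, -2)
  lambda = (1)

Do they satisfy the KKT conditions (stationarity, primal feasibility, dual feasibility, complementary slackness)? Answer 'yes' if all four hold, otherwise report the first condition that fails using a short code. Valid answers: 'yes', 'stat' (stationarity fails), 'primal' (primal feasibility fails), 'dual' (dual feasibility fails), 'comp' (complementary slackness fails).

Gradient of f: grad f(x) = Q x + c = (1, 1)
Constraint values g_i(x) = a_i^T x - b_i:
  g_1((-2, -2)) = 0
Stationarity residual: grad f(x) + sum_i lambda_i a_i = (3, -1)
  -> stationarity FAILS
Primal feasibility (all g_i <= 0): OK
Dual feasibility (all lambda_i >= 0): OK
Complementary slackness (lambda_i * g_i(x) = 0 for all i): OK

Verdict: the first failing condition is stationarity -> stat.

stat


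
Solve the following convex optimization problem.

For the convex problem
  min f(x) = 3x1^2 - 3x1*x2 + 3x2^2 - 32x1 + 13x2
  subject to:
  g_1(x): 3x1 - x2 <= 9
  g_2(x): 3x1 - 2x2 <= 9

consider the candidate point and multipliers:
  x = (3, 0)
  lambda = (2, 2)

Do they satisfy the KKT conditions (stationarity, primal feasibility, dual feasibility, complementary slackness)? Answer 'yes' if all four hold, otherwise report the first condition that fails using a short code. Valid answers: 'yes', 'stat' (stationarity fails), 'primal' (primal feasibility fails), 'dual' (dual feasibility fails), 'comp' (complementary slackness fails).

Gradient of f: grad f(x) = Q x + c = (-14, 4)
Constraint values g_i(x) = a_i^T x - b_i:
  g_1((3, 0)) = 0
  g_2((3, 0)) = 0
Stationarity residual: grad f(x) + sum_i lambda_i a_i = (-2, -2)
  -> stationarity FAILS
Primal feasibility (all g_i <= 0): OK
Dual feasibility (all lambda_i >= 0): OK
Complementary slackness (lambda_i * g_i(x) = 0 for all i): OK

Verdict: the first failing condition is stationarity -> stat.

stat


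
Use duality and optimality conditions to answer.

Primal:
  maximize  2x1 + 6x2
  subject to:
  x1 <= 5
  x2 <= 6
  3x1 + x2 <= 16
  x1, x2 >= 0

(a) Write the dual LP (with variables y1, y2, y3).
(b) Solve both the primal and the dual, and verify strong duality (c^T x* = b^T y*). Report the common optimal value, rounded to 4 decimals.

The standard primal-dual pair for 'max c^T x s.t. A x <= b, x >= 0' is:
  Dual:  min b^T y  s.t.  A^T y >= c,  y >= 0.

So the dual LP is:
  minimize  5y1 + 6y2 + 16y3
  subject to:
    y1 + 3y3 >= 2
    y2 + y3 >= 6
    y1, y2, y3 >= 0

Solving the primal: x* = (3.3333, 6).
  primal value c^T x* = 42.6667.
Solving the dual: y* = (0, 5.3333, 0.6667).
  dual value b^T y* = 42.6667.
Strong duality: c^T x* = b^T y*. Confirmed.

42.6667


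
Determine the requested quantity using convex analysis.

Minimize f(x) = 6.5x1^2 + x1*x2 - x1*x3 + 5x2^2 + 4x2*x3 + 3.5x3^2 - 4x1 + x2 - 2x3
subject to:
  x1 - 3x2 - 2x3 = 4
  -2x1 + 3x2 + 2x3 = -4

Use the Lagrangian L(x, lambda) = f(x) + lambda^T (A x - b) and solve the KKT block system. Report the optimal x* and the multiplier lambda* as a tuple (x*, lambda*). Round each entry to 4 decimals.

Form the Lagrangian:
  L(x, lambda) = (1/2) x^T Q x + c^T x + lambda^T (A x - b)
Stationarity (grad_x L = 0): Q x + c + A^T lambda = 0.
Primal feasibility: A x = b.

This gives the KKT block system:
  [ Q   A^T ] [ x     ]   [-c ]
  [ A    0  ] [ lambda ] = [ b ]

Solving the linear system:
  x*      = (0, -1.2364, -0.1455)
  lambda* = (-13.0545, -9.0727)
  f(x*)   = 7.4909

x* = (0, -1.2364, -0.1455), lambda* = (-13.0545, -9.0727)


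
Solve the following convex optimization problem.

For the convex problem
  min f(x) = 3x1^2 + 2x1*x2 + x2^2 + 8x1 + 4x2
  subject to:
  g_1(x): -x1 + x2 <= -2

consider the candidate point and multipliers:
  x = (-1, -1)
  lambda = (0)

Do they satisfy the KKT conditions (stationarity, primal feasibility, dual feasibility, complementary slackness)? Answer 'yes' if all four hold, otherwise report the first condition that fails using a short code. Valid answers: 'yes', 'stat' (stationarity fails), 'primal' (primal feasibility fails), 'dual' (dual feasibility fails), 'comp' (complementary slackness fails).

Gradient of f: grad f(x) = Q x + c = (0, 0)
Constraint values g_i(x) = a_i^T x - b_i:
  g_1((-1, -1)) = 2
Stationarity residual: grad f(x) + sum_i lambda_i a_i = (0, 0)
  -> stationarity OK
Primal feasibility (all g_i <= 0): FAILS
Dual feasibility (all lambda_i >= 0): OK
Complementary slackness (lambda_i * g_i(x) = 0 for all i): OK

Verdict: the first failing condition is primal_feasibility -> primal.

primal


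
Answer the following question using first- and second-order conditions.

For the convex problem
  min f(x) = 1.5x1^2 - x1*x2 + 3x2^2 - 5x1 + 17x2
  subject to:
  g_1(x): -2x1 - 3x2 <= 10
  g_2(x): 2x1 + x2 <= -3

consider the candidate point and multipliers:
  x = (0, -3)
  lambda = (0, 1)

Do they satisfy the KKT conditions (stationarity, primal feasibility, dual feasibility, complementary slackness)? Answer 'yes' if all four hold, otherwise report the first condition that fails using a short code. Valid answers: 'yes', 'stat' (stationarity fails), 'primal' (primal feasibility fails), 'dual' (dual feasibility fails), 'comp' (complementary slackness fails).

Gradient of f: grad f(x) = Q x + c = (-2, -1)
Constraint values g_i(x) = a_i^T x - b_i:
  g_1((0, -3)) = -1
  g_2((0, -3)) = 0
Stationarity residual: grad f(x) + sum_i lambda_i a_i = (0, 0)
  -> stationarity OK
Primal feasibility (all g_i <= 0): OK
Dual feasibility (all lambda_i >= 0): OK
Complementary slackness (lambda_i * g_i(x) = 0 for all i): OK

Verdict: yes, KKT holds.

yes


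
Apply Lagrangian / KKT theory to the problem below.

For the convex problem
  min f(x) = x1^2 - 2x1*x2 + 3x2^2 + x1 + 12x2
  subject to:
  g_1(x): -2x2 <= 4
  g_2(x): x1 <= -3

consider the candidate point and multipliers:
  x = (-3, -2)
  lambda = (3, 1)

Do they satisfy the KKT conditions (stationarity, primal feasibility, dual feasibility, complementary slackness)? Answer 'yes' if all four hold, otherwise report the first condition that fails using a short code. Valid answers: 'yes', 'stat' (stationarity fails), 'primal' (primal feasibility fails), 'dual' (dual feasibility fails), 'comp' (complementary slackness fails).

Gradient of f: grad f(x) = Q x + c = (-1, 6)
Constraint values g_i(x) = a_i^T x - b_i:
  g_1((-3, -2)) = 0
  g_2((-3, -2)) = 0
Stationarity residual: grad f(x) + sum_i lambda_i a_i = (0, 0)
  -> stationarity OK
Primal feasibility (all g_i <= 0): OK
Dual feasibility (all lambda_i >= 0): OK
Complementary slackness (lambda_i * g_i(x) = 0 for all i): OK

Verdict: yes, KKT holds.

yes


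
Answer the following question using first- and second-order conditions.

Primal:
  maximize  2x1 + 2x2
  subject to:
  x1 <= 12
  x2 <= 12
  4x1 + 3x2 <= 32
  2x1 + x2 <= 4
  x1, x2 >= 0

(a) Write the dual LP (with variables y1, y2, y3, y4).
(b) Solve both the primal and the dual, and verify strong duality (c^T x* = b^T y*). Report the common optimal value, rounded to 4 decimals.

The standard primal-dual pair for 'max c^T x s.t. A x <= b, x >= 0' is:
  Dual:  min b^T y  s.t.  A^T y >= c,  y >= 0.

So the dual LP is:
  minimize  12y1 + 12y2 + 32y3 + 4y4
  subject to:
    y1 + 4y3 + 2y4 >= 2
    y2 + 3y3 + y4 >= 2
    y1, y2, y3, y4 >= 0

Solving the primal: x* = (0, 4).
  primal value c^T x* = 8.
Solving the dual: y* = (0, 0, 0, 2).
  dual value b^T y* = 8.
Strong duality: c^T x* = b^T y*. Confirmed.

8


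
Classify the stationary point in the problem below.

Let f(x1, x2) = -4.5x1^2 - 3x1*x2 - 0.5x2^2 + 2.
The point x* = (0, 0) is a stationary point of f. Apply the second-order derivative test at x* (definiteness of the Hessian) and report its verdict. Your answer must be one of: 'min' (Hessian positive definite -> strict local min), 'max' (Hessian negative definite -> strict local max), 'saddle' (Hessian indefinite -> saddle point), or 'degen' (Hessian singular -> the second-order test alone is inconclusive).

Compute the Hessian H = grad^2 f:
  H = [[-9, -3], [-3, -1]]
Verify stationarity: grad f(x*) = H x* + g = (0, 0).
Eigenvalues of H: -10, 0.
H has a zero eigenvalue (singular; negative semidefinite but not definite), so H is neither positive definite, negative definite, nor indefinite. The second-order test alone is inconclusive -> degen.
(Indeed, f is constant along the null direction of H through x*, so x* is not a strict local extremum.)

degen


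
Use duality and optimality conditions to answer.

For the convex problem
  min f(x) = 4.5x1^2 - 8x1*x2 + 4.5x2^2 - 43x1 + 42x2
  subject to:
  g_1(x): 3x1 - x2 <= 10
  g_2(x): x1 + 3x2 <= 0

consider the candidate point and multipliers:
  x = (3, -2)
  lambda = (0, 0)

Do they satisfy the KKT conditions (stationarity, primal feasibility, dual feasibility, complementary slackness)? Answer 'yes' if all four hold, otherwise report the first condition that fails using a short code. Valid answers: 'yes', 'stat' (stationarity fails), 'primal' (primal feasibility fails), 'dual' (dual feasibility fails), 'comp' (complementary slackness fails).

Gradient of f: grad f(x) = Q x + c = (0, 0)
Constraint values g_i(x) = a_i^T x - b_i:
  g_1((3, -2)) = 1
  g_2((3, -2)) = -3
Stationarity residual: grad f(x) + sum_i lambda_i a_i = (0, 0)
  -> stationarity OK
Primal feasibility (all g_i <= 0): FAILS
Dual feasibility (all lambda_i >= 0): OK
Complementary slackness (lambda_i * g_i(x) = 0 for all i): OK

Verdict: the first failing condition is primal_feasibility -> primal.

primal


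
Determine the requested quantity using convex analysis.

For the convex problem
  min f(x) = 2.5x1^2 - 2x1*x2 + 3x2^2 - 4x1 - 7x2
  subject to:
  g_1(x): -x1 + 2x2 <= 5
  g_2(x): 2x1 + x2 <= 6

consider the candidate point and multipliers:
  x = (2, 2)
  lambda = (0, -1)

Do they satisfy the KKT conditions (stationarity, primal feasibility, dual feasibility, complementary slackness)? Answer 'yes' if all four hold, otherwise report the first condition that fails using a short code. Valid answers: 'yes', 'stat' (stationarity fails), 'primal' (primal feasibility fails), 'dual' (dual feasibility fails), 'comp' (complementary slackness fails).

Gradient of f: grad f(x) = Q x + c = (2, 1)
Constraint values g_i(x) = a_i^T x - b_i:
  g_1((2, 2)) = -3
  g_2((2, 2)) = 0
Stationarity residual: grad f(x) + sum_i lambda_i a_i = (0, 0)
  -> stationarity OK
Primal feasibility (all g_i <= 0): OK
Dual feasibility (all lambda_i >= 0): FAILS
Complementary slackness (lambda_i * g_i(x) = 0 for all i): OK

Verdict: the first failing condition is dual_feasibility -> dual.

dual


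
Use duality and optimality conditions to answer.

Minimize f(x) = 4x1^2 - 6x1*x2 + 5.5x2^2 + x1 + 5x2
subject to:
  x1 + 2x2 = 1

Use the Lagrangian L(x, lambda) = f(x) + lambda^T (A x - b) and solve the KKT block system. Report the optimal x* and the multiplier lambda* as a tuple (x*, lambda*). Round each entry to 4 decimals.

Form the Lagrangian:
  L(x, lambda) = (1/2) x^T Q x + c^T x + lambda^T (A x - b)
Stationarity (grad_x L = 0): Q x + c + A^T lambda = 0.
Primal feasibility: A x = b.

This gives the KKT block system:
  [ Q   A^T ] [ x     ]   [-c ]
  [ A    0  ] [ lambda ] = [ b ]

Solving the linear system:
  x*      = (0.4328, 0.2836)
  lambda* = (-2.7612)
  f(x*)   = 2.306

x* = (0.4328, 0.2836), lambda* = (-2.7612)


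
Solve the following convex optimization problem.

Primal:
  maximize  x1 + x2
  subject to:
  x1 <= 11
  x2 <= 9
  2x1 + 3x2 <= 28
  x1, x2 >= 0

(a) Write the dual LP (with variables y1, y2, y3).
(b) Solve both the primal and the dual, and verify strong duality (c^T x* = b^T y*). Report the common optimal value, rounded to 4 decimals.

The standard primal-dual pair for 'max c^T x s.t. A x <= b, x >= 0' is:
  Dual:  min b^T y  s.t.  A^T y >= c,  y >= 0.

So the dual LP is:
  minimize  11y1 + 9y2 + 28y3
  subject to:
    y1 + 2y3 >= 1
    y2 + 3y3 >= 1
    y1, y2, y3 >= 0

Solving the primal: x* = (11, 2).
  primal value c^T x* = 13.
Solving the dual: y* = (0.3333, 0, 0.3333).
  dual value b^T y* = 13.
Strong duality: c^T x* = b^T y*. Confirmed.

13


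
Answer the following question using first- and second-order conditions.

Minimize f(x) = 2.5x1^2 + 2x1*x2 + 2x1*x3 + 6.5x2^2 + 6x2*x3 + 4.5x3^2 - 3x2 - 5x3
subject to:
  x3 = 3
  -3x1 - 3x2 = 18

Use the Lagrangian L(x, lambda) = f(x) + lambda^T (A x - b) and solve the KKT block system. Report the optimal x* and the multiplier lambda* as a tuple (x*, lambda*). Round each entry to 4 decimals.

Form the Lagrangian:
  L(x, lambda) = (1/2) x^T Q x + c^T x + lambda^T (A x - b)
Stationarity (grad_x L = 0): Q x + c + A^T lambda = 0.
Primal feasibility: A x = b.

This gives the KKT block system:
  [ Q   A^T ] [ x     ]   [-c ]
  [ A    0  ] [ lambda ] = [ b ]

Solving the linear system:
  x*      = (-4.0714, -1.9286, 3)
  lambda* = (-2.2857, -6.0714)
  f(x*)   = 53.4643

x* = (-4.0714, -1.9286, 3), lambda* = (-2.2857, -6.0714)


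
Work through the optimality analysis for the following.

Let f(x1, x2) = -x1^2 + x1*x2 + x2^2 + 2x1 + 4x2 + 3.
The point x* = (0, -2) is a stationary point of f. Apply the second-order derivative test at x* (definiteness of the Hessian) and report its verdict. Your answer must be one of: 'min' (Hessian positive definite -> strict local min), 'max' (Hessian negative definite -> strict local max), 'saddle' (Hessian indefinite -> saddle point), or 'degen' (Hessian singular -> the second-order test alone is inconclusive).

Compute the Hessian H = grad^2 f:
  H = [[-2, 1], [1, 2]]
Verify stationarity: grad f(x*) = H x* + g = (0, 0).
Eigenvalues of H: -2.2361, 2.2361.
Eigenvalues have mixed signs, so H is indefinite -> x* is a saddle point.

saddle


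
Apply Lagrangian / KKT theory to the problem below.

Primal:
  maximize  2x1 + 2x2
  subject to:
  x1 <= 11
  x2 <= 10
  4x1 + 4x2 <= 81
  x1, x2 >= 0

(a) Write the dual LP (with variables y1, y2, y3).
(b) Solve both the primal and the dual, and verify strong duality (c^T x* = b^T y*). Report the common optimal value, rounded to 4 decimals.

The standard primal-dual pair for 'max c^T x s.t. A x <= b, x >= 0' is:
  Dual:  min b^T y  s.t.  A^T y >= c,  y >= 0.

So the dual LP is:
  minimize  11y1 + 10y2 + 81y3
  subject to:
    y1 + 4y3 >= 2
    y2 + 4y3 >= 2
    y1, y2, y3 >= 0

Solving the primal: x* = (10.25, 10).
  primal value c^T x* = 40.5.
Solving the dual: y* = (0, 0, 0.5).
  dual value b^T y* = 40.5.
Strong duality: c^T x* = b^T y*. Confirmed.

40.5


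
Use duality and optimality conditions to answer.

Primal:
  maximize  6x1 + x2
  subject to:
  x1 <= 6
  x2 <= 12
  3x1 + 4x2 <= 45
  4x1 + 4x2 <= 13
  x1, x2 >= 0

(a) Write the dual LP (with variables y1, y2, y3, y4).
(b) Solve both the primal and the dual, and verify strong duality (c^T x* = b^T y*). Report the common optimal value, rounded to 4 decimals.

The standard primal-dual pair for 'max c^T x s.t. A x <= b, x >= 0' is:
  Dual:  min b^T y  s.t.  A^T y >= c,  y >= 0.

So the dual LP is:
  minimize  6y1 + 12y2 + 45y3 + 13y4
  subject to:
    y1 + 3y3 + 4y4 >= 6
    y2 + 4y3 + 4y4 >= 1
    y1, y2, y3, y4 >= 0

Solving the primal: x* = (3.25, 0).
  primal value c^T x* = 19.5.
Solving the dual: y* = (0, 0, 0, 1.5).
  dual value b^T y* = 19.5.
Strong duality: c^T x* = b^T y*. Confirmed.

19.5


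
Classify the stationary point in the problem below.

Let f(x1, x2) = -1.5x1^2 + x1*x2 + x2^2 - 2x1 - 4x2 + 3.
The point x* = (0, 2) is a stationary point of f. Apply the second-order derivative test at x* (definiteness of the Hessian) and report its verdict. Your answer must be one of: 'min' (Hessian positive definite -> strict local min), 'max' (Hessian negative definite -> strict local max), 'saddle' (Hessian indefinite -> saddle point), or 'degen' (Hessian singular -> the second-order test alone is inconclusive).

Compute the Hessian H = grad^2 f:
  H = [[-3, 1], [1, 2]]
Verify stationarity: grad f(x*) = H x* + g = (0, 0).
Eigenvalues of H: -3.1926, 2.1926.
Eigenvalues have mixed signs, so H is indefinite -> x* is a saddle point.

saddle


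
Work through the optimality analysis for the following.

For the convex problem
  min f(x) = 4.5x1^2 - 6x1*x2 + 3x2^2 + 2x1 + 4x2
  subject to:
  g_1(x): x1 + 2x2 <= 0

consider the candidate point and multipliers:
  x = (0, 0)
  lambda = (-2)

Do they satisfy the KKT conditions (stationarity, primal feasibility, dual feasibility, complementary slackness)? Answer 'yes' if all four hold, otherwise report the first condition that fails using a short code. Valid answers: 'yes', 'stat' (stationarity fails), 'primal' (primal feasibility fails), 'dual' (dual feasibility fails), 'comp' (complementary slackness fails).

Gradient of f: grad f(x) = Q x + c = (2, 4)
Constraint values g_i(x) = a_i^T x - b_i:
  g_1((0, 0)) = 0
Stationarity residual: grad f(x) + sum_i lambda_i a_i = (0, 0)
  -> stationarity OK
Primal feasibility (all g_i <= 0): OK
Dual feasibility (all lambda_i >= 0): FAILS
Complementary slackness (lambda_i * g_i(x) = 0 for all i): OK

Verdict: the first failing condition is dual_feasibility -> dual.

dual


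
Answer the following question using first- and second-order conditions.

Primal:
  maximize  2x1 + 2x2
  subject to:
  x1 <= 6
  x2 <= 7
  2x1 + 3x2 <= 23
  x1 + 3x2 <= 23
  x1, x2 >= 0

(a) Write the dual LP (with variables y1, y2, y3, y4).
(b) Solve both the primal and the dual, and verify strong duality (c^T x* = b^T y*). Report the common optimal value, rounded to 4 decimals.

The standard primal-dual pair for 'max c^T x s.t. A x <= b, x >= 0' is:
  Dual:  min b^T y  s.t.  A^T y >= c,  y >= 0.

So the dual LP is:
  minimize  6y1 + 7y2 + 23y3 + 23y4
  subject to:
    y1 + 2y3 + y4 >= 2
    y2 + 3y3 + 3y4 >= 2
    y1, y2, y3, y4 >= 0

Solving the primal: x* = (6, 3.6667).
  primal value c^T x* = 19.3333.
Solving the dual: y* = (0.6667, 0, 0.6667, 0).
  dual value b^T y* = 19.3333.
Strong duality: c^T x* = b^T y*. Confirmed.

19.3333


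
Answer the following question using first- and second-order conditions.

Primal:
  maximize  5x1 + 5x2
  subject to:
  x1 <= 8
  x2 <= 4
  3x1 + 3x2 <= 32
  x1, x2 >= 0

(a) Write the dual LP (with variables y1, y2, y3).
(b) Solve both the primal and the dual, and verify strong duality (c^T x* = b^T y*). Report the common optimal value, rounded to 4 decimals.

The standard primal-dual pair for 'max c^T x s.t. A x <= b, x >= 0' is:
  Dual:  min b^T y  s.t.  A^T y >= c,  y >= 0.

So the dual LP is:
  minimize  8y1 + 4y2 + 32y3
  subject to:
    y1 + 3y3 >= 5
    y2 + 3y3 >= 5
    y1, y2, y3 >= 0

Solving the primal: x* = (6.6667, 4).
  primal value c^T x* = 53.3333.
Solving the dual: y* = (0, 0, 1.6667).
  dual value b^T y* = 53.3333.
Strong duality: c^T x* = b^T y*. Confirmed.

53.3333


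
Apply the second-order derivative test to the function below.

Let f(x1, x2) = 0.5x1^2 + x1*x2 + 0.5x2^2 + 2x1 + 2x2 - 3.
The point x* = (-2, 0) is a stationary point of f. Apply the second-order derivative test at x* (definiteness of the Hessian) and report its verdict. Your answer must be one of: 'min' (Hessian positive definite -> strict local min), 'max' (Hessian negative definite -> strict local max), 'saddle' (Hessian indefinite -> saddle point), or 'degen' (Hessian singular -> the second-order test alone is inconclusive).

Compute the Hessian H = grad^2 f:
  H = [[1, 1], [1, 1]]
Verify stationarity: grad f(x*) = H x* + g = (0, 0).
Eigenvalues of H: 0, 2.
H has a zero eigenvalue (singular; positive semidefinite but not definite), so H is neither positive definite, negative definite, nor indefinite. The second-order test alone is inconclusive -> degen.
(Indeed, f is constant along the null direction of H through x*, so x* is not a strict local extremum.)

degen


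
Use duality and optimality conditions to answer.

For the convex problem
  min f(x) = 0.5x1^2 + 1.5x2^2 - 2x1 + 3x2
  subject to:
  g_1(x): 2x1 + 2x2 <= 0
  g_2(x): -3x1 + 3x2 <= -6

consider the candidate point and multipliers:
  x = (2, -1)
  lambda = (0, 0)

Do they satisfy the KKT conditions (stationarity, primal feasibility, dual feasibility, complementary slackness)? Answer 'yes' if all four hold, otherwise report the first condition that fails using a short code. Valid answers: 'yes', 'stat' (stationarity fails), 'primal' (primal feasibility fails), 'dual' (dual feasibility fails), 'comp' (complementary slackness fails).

Gradient of f: grad f(x) = Q x + c = (0, 0)
Constraint values g_i(x) = a_i^T x - b_i:
  g_1((2, -1)) = 2
  g_2((2, -1)) = -3
Stationarity residual: grad f(x) + sum_i lambda_i a_i = (0, 0)
  -> stationarity OK
Primal feasibility (all g_i <= 0): FAILS
Dual feasibility (all lambda_i >= 0): OK
Complementary slackness (lambda_i * g_i(x) = 0 for all i): OK

Verdict: the first failing condition is primal_feasibility -> primal.

primal


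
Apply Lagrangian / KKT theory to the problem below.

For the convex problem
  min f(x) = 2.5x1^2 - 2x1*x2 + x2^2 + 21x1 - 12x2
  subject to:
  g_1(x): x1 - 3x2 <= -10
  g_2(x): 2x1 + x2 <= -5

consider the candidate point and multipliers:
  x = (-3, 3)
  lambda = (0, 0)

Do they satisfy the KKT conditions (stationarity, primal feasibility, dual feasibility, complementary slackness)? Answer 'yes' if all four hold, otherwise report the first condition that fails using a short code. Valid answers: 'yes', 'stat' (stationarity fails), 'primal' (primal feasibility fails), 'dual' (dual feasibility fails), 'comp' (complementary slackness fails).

Gradient of f: grad f(x) = Q x + c = (0, 0)
Constraint values g_i(x) = a_i^T x - b_i:
  g_1((-3, 3)) = -2
  g_2((-3, 3)) = 2
Stationarity residual: grad f(x) + sum_i lambda_i a_i = (0, 0)
  -> stationarity OK
Primal feasibility (all g_i <= 0): FAILS
Dual feasibility (all lambda_i >= 0): OK
Complementary slackness (lambda_i * g_i(x) = 0 for all i): OK

Verdict: the first failing condition is primal_feasibility -> primal.

primal


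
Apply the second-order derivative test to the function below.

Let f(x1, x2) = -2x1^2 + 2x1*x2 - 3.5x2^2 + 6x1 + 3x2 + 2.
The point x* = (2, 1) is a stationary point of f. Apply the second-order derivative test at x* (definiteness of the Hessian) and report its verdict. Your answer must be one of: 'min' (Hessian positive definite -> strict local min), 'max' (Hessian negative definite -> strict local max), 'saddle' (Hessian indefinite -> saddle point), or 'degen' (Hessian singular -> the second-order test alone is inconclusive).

Compute the Hessian H = grad^2 f:
  H = [[-4, 2], [2, -7]]
Verify stationarity: grad f(x*) = H x* + g = (0, 0).
Eigenvalues of H: -8, -3.
Both eigenvalues < 0, so H is negative definite -> x* is a strict local max.

max


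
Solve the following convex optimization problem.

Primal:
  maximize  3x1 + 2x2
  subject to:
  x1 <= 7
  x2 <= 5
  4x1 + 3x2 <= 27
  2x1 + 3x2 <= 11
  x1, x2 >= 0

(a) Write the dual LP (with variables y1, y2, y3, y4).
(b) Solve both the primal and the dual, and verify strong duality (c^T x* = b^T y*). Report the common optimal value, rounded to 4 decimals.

The standard primal-dual pair for 'max c^T x s.t. A x <= b, x >= 0' is:
  Dual:  min b^T y  s.t.  A^T y >= c,  y >= 0.

So the dual LP is:
  minimize  7y1 + 5y2 + 27y3 + 11y4
  subject to:
    y1 + 4y3 + 2y4 >= 3
    y2 + 3y3 + 3y4 >= 2
    y1, y2, y3, y4 >= 0

Solving the primal: x* = (5.5, 0).
  primal value c^T x* = 16.5.
Solving the dual: y* = (0, 0, 0, 1.5).
  dual value b^T y* = 16.5.
Strong duality: c^T x* = b^T y*. Confirmed.

16.5


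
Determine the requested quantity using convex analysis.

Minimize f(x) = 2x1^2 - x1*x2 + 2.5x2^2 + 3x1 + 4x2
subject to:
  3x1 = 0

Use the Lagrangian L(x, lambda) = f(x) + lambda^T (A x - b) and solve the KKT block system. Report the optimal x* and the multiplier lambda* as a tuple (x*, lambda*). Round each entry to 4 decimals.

Form the Lagrangian:
  L(x, lambda) = (1/2) x^T Q x + c^T x + lambda^T (A x - b)
Stationarity (grad_x L = 0): Q x + c + A^T lambda = 0.
Primal feasibility: A x = b.

This gives the KKT block system:
  [ Q   A^T ] [ x     ]   [-c ]
  [ A    0  ] [ lambda ] = [ b ]

Solving the linear system:
  x*      = (0, -0.8)
  lambda* = (-1.2667)
  f(x*)   = -1.6

x* = (0, -0.8), lambda* = (-1.2667)
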